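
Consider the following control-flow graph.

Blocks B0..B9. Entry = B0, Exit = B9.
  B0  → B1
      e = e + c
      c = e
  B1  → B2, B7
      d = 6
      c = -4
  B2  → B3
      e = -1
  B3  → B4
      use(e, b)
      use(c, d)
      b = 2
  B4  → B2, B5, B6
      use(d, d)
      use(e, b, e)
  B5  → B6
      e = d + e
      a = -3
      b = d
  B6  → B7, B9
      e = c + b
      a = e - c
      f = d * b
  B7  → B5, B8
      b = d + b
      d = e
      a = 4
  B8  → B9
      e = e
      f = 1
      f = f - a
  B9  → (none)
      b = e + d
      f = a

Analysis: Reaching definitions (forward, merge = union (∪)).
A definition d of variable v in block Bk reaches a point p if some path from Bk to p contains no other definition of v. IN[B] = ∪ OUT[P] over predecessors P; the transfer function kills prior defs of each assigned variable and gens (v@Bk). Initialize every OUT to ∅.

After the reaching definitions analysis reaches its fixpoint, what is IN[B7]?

Answer: {a@B6, b@B3, b@B5, c@B1, d@B1, d@B7, e@B0, e@B6, f@B6}

Working:
Converged values:
  B0:   IN={}   OUT={c@B0, e@B0}
  B1:   IN={c@B0, e@B0}   OUT={c@B1, d@B1, e@B0}
  B2:   IN={b@B3, c@B1, d@B1, e@B0, e@B2}   OUT={b@B3, c@B1, d@B1, e@B2}
  B3:   IN={b@B3, c@B1, d@B1, e@B2}   OUT={b@B3, c@B1, d@B1, e@B2}
  B4:   IN={b@B3, c@B1, d@B1, e@B2}   OUT={b@B3, c@B1, d@B1, e@B2}
  B5:   IN={a@B7, b@B3, b@B7, c@B1, d@B1, d@B7, e@B0, e@B2, e@B6, f@B6}   OUT={a@B5, b@B5, c@B1, d@B1, d@B7, e@B5, f@B6}
  B6:   IN={a@B5, b@B3, b@B5, c@B1, d@B1, d@B7, e@B2, e@B5, f@B6}   OUT={a@B6, b@B3, b@B5, c@B1, d@B1, d@B7, e@B6, f@B6}
  B7:   IN={a@B6, b@B3, b@B5, c@B1, d@B1, d@B7, e@B0, e@B6, f@B6}   OUT={a@B7, b@B7, c@B1, d@B7, e@B0, e@B6, f@B6}
  B8:   IN={a@B7, b@B7, c@B1, d@B7, e@B0, e@B6, f@B6}   OUT={a@B7, b@B7, c@B1, d@B7, e@B8, f@B8}
  B9:   IN={a@B6, a@B7, b@B3, b@B5, b@B7, c@B1, d@B1, d@B7, e@B6, e@B8, f@B6, f@B8}   OUT={a@B6, a@B7, b@B9, c@B1, d@B1, d@B7, e@B6, e@B8, f@B9}

Merge at B7: IN[B7] = OUT[B1] ⊔ OUT[B6] = {a@B6, b@B3, b@B5, c@B1, d@B1, d@B7, e@B0, e@B6, f@B6}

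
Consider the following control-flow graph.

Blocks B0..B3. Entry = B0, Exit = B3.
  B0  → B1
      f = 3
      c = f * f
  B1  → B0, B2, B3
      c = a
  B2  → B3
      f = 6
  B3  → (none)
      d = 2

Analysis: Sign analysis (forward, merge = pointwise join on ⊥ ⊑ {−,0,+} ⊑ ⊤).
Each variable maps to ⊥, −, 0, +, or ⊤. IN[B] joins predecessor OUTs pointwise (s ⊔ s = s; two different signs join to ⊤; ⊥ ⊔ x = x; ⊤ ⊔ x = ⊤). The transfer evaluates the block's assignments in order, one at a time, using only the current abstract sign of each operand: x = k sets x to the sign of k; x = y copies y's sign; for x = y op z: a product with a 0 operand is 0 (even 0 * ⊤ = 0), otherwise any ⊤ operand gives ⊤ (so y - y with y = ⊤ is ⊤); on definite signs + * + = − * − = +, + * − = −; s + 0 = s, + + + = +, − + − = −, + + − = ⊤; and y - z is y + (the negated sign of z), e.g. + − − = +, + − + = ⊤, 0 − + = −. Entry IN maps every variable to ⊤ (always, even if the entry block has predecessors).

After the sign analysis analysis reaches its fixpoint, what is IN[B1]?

Fixpoint table:
  B0: | IN=(all ⊤) | OUT={c:+, f:+; rest ⊤}
  B1: | IN={c:+, f:+; rest ⊤} | OUT={f:+; rest ⊤}
  B2: | IN={f:+; rest ⊤} | OUT={f:+; rest ⊤}
  B3: | IN={f:+; rest ⊤} | OUT={d:+, f:+; rest ⊤}

Merge at B1: IN[B1] = OUT[B0] = {a: ⊤, b: ⊤, c: +, d: ⊤, e: ⊤, f: +}

Answer: {a: ⊤, b: ⊤, c: +, d: ⊤, e: ⊤, f: +}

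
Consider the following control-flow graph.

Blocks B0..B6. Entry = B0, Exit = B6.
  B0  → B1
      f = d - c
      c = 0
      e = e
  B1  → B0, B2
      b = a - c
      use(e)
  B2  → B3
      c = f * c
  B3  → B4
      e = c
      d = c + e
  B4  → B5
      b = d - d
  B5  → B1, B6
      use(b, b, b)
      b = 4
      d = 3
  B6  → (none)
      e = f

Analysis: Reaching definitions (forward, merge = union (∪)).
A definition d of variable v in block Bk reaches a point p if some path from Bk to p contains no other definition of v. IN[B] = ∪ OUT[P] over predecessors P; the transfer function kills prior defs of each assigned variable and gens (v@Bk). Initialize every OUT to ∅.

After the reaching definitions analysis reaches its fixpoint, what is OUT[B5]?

Answer: {b@B5, c@B2, d@B5, e@B3, f@B0}

Trace:
Fixpoint table:
  B0:   IN={b@B1, c@B0, c@B2, d@B5, e@B0, e@B3, f@B0}   OUT={b@B1, c@B0, d@B5, e@B0, f@B0}
  B1:   IN={b@B1, b@B5, c@B0, c@B2, d@B5, e@B0, e@B3, f@B0}   OUT={b@B1, c@B0, c@B2, d@B5, e@B0, e@B3, f@B0}
  B2:   IN={b@B1, c@B0, c@B2, d@B5, e@B0, e@B3, f@B0}   OUT={b@B1, c@B2, d@B5, e@B0, e@B3, f@B0}
  B3:   IN={b@B1, c@B2, d@B5, e@B0, e@B3, f@B0}   OUT={b@B1, c@B2, d@B3, e@B3, f@B0}
  B4:   IN={b@B1, c@B2, d@B3, e@B3, f@B0}   OUT={b@B4, c@B2, d@B3, e@B3, f@B0}
  B5:   IN={b@B4, c@B2, d@B3, e@B3, f@B0}   OUT={b@B5, c@B2, d@B5, e@B3, f@B0}
  B6:   IN={b@B5, c@B2, d@B5, e@B3, f@B0}   OUT={b@B5, c@B2, d@B5, e@B6, f@B0}

Merge at B5: IN[B5] = OUT[B4] = {b@B4, c@B2, d@B3, e@B3, f@B0}
Applying B5's transfer function to that IN value gives OUT[B5] (row B5 above).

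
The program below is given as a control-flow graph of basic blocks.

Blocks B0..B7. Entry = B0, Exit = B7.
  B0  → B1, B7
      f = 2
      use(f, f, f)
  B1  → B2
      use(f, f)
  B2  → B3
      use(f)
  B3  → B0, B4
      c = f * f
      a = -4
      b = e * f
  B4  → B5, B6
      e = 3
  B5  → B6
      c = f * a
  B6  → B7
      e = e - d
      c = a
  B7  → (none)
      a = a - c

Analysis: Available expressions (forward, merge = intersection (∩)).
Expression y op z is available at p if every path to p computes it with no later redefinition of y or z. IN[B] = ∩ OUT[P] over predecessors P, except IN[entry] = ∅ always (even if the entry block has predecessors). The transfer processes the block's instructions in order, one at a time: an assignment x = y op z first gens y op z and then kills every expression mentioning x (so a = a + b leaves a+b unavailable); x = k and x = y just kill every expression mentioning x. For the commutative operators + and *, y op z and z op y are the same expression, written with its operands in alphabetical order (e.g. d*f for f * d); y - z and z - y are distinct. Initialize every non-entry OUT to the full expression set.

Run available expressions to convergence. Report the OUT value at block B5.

Per-block solution:
  B0:  IN={}  OUT={}
  B1:  IN={}  OUT={}
  B2:  IN={}  OUT={}
  B3:  IN={}  OUT={e*f, f*f}
  B4:  IN={e*f, f*f}  OUT={f*f}
  B5:  IN={f*f}  OUT={a*f, f*f}
  B6:  IN={f*f}  OUT={f*f}
  B7:  IN={}  OUT={}

Merge at B5: IN[B5] = OUT[B4] = {f*f}
Applying B5's transfer function to that IN value gives OUT[B5] (row B5 above).

Answer: {a*f, f*f}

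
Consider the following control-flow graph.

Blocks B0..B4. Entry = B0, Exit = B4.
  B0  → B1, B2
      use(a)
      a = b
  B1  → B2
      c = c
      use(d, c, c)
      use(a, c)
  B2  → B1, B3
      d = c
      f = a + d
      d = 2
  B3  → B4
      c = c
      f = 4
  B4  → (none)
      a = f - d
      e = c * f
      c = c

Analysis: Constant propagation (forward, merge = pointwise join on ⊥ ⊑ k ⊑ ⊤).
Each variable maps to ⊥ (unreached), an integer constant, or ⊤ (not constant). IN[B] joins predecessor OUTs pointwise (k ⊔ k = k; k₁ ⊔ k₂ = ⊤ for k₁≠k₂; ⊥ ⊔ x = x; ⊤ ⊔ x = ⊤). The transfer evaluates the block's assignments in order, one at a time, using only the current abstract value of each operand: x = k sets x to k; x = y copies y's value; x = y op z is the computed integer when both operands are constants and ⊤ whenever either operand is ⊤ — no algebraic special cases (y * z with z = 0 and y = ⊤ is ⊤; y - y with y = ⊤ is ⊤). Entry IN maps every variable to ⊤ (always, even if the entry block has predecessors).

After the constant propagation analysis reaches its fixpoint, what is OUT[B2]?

Per-block solution:
  B0: | IN=(all ⊤) | OUT=(all ⊤)
  B1: | IN=(all ⊤) | OUT=(all ⊤)
  B2: | IN=(all ⊤) | OUT={d:2; rest ⊤}
  B3: | IN={d:2; rest ⊤} | OUT={d:2, f:4; rest ⊤}
  B4: | IN={d:2, f:4; rest ⊤} | OUT={a:2, d:2, f:4; rest ⊤}

Merge at B2: IN[B2] = OUT[B0] ⊔ OUT[B1] = {a: ⊤, b: ⊤, c: ⊤, d: ⊤, e: ⊤, f: ⊤}
Applying B2's transfer function to that IN value gives OUT[B2] (row B2 above).

Answer: {a: ⊤, b: ⊤, c: ⊤, d: 2, e: ⊤, f: ⊤}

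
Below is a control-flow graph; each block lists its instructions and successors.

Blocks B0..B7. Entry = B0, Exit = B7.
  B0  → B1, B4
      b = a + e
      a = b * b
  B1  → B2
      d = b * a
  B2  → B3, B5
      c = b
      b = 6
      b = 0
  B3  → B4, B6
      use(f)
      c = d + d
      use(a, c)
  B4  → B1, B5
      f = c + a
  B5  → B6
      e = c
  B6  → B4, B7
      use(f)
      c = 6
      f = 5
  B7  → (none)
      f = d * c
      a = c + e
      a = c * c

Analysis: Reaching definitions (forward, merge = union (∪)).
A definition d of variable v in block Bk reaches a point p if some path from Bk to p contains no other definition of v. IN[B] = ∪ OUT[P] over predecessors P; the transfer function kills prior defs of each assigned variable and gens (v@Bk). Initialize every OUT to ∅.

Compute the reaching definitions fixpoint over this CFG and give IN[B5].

Per-block solution:
  B0:  IN={}  OUT={a@B0, b@B0}
  B1:  IN={a@B0, b@B0, b@B2, c@B3, c@B6, d@B1, e@B5, f@B4}  OUT={a@B0, b@B0, b@B2, c@B3, c@B6, d@B1, e@B5, f@B4}
  B2:  IN={a@B0, b@B0, b@B2, c@B3, c@B6, d@B1, e@B5, f@B4}  OUT={a@B0, b@B2, c@B2, d@B1, e@B5, f@B4}
  B3:  IN={a@B0, b@B2, c@B2, d@B1, e@B5, f@B4}  OUT={a@B0, b@B2, c@B3, d@B1, e@B5, f@B4}
  B4:  IN={a@B0, b@B0, b@B2, c@B3, c@B6, d@B1, e@B5, f@B4, f@B6}  OUT={a@B0, b@B0, b@B2, c@B3, c@B6, d@B1, e@B5, f@B4}
  B5:  IN={a@B0, b@B0, b@B2, c@B2, c@B3, c@B6, d@B1, e@B5, f@B4}  OUT={a@B0, b@B0, b@B2, c@B2, c@B3, c@B6, d@B1, e@B5, f@B4}
  B6:  IN={a@B0, b@B0, b@B2, c@B2, c@B3, c@B6, d@B1, e@B5, f@B4}  OUT={a@B0, b@B0, b@B2, c@B6, d@B1, e@B5, f@B6}
  B7:  IN={a@B0, b@B0, b@B2, c@B6, d@B1, e@B5, f@B6}  OUT={a@B7, b@B0, b@B2, c@B6, d@B1, e@B5, f@B7}

Merge at B5: IN[B5] = OUT[B2] ⊔ OUT[B4] = {a@B0, b@B0, b@B2, c@B2, c@B3, c@B6, d@B1, e@B5, f@B4}

Answer: {a@B0, b@B0, b@B2, c@B2, c@B3, c@B6, d@B1, e@B5, f@B4}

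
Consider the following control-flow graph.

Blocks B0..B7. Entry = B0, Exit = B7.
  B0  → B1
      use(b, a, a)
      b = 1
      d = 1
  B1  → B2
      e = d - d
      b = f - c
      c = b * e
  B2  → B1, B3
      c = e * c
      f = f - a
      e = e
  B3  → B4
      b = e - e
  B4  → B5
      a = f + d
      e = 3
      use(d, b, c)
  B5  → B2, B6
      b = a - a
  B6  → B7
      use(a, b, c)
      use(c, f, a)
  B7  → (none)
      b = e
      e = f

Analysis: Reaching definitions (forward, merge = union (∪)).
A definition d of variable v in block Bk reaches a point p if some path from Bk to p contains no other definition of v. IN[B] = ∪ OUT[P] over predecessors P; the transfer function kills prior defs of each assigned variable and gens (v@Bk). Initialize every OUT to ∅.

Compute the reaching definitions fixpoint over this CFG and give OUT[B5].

Answer: {a@B4, b@B5, c@B2, d@B0, e@B4, f@B2}

Trace:
Converged values:
  B0:  IN={}  OUT={b@B0, d@B0}
  B1:  IN={a@B4, b@B0, b@B1, b@B5, c@B2, d@B0, e@B2, f@B2}  OUT={a@B4, b@B1, c@B1, d@B0, e@B1, f@B2}
  B2:  IN={a@B4, b@B1, b@B5, c@B1, c@B2, d@B0, e@B1, e@B4, f@B2}  OUT={a@B4, b@B1, b@B5, c@B2, d@B0, e@B2, f@B2}
  B3:  IN={a@B4, b@B1, b@B5, c@B2, d@B0, e@B2, f@B2}  OUT={a@B4, b@B3, c@B2, d@B0, e@B2, f@B2}
  B4:  IN={a@B4, b@B3, c@B2, d@B0, e@B2, f@B2}  OUT={a@B4, b@B3, c@B2, d@B0, e@B4, f@B2}
  B5:  IN={a@B4, b@B3, c@B2, d@B0, e@B4, f@B2}  OUT={a@B4, b@B5, c@B2, d@B0, e@B4, f@B2}
  B6:  IN={a@B4, b@B5, c@B2, d@B0, e@B4, f@B2}  OUT={a@B4, b@B5, c@B2, d@B0, e@B4, f@B2}
  B7:  IN={a@B4, b@B5, c@B2, d@B0, e@B4, f@B2}  OUT={a@B4, b@B7, c@B2, d@B0, e@B7, f@B2}

Merge at B5: IN[B5] = OUT[B4] = {a@B4, b@B3, c@B2, d@B0, e@B4, f@B2}
Applying B5's transfer function to that IN value gives OUT[B5] (row B5 above).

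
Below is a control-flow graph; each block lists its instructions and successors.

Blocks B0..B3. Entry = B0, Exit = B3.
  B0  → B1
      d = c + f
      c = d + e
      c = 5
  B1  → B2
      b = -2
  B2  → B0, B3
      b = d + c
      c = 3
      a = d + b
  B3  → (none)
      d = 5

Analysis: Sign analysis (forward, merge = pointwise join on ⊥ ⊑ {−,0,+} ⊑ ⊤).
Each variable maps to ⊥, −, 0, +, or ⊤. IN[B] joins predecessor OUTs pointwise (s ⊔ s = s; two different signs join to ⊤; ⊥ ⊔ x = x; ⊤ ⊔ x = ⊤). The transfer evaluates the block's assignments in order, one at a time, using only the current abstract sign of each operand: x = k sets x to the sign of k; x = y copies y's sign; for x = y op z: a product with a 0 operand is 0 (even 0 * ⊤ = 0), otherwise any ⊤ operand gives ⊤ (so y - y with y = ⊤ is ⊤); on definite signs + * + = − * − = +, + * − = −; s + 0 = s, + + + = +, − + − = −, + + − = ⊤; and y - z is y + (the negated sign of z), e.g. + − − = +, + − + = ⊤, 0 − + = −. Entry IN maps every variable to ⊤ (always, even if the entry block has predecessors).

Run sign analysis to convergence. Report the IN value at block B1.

Answer: {a: ⊤, b: ⊤, c: +, d: ⊤, e: ⊤, f: ⊤}

Working:
Per-block solution:
  B0:   IN=(all ⊤)   OUT={c:+; rest ⊤}
  B1:   IN={c:+; rest ⊤}   OUT={b:-, c:+; rest ⊤}
  B2:   IN={b:-, c:+; rest ⊤}   OUT={c:+; rest ⊤}
  B3:   IN={c:+; rest ⊤}   OUT={c:+, d:+; rest ⊤}

Merge at B1: IN[B1] = OUT[B0] = {a: ⊤, b: ⊤, c: +, d: ⊤, e: ⊤, f: ⊤}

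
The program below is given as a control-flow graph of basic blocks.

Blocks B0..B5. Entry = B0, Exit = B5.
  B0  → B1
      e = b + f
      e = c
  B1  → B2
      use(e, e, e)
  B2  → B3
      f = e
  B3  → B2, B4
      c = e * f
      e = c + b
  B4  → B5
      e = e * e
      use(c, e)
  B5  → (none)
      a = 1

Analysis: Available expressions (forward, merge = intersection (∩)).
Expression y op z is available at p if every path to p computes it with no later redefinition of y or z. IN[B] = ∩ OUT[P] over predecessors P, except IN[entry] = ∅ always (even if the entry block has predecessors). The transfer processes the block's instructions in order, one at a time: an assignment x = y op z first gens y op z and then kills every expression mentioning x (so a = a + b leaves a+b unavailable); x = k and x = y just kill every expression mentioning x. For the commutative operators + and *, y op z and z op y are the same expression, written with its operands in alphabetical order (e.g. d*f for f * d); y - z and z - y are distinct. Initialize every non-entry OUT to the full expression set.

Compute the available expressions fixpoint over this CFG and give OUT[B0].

Answer: {b+f}

Derivation:
Fixpoint table:
  B0:   IN={}   OUT={b+f}
  B1:   IN={b+f}   OUT={b+f}
  B2:   IN={}   OUT={}
  B3:   IN={}   OUT={b+c}
  B4:   IN={b+c}   OUT={b+c}
  B5:   IN={b+c}   OUT={b+c}

B0 is the boundary node: IN[B0] = {}
Applying B0's transfer function to that IN value gives OUT[B0] (row B0 above).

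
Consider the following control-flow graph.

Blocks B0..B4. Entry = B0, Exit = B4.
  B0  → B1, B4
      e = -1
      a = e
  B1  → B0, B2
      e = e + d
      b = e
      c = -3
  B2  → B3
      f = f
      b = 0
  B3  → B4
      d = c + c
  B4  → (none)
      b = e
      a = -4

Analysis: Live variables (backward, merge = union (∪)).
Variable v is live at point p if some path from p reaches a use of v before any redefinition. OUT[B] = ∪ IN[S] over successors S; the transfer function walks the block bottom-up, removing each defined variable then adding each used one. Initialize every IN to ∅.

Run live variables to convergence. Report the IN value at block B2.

Answer: {c, e, f}

Working:
Converged values:
  B0:  IN={d, f}  OUT={d, e, f}
  B1:  IN={d, e, f}  OUT={c, d, e, f}
  B2:  IN={c, e, f}  OUT={c, e}
  B3:  IN={c, e}  OUT={e}
  B4:  IN={e}  OUT={}

Merge at B2: OUT[B2] = IN[B3] = {c, e}
Applying B2's transfer function to that OUT value gives IN[B2] (row B2 above).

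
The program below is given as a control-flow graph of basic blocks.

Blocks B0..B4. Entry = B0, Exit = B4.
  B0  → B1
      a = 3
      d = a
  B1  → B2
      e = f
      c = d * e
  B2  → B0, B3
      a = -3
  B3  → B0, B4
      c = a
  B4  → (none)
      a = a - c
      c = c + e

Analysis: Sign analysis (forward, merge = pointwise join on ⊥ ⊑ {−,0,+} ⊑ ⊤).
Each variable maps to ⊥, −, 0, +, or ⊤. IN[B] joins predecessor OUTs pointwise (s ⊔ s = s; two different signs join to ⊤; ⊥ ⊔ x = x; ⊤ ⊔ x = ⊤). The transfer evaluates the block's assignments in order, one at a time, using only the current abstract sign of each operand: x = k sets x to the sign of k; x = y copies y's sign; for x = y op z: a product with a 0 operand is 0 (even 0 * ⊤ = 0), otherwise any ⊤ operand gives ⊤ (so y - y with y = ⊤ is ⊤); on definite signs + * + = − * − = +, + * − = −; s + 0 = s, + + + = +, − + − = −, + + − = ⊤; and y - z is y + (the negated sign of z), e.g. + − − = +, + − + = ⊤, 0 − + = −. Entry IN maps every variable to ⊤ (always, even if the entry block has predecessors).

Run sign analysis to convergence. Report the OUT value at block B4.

Answer: {a: ⊤, b: ⊤, c: ⊤, d: +, e: ⊤, f: ⊤}

Trace:
Per-block solution:
  B0:   IN=(all ⊤)   OUT={a:+, d:+; rest ⊤}
  B1:   IN={a:+, d:+; rest ⊤}   OUT={a:+, d:+; rest ⊤}
  B2:   IN={a:+, d:+; rest ⊤}   OUT={a:-, d:+; rest ⊤}
  B3:   IN={a:-, d:+; rest ⊤}   OUT={a:-, c:-, d:+; rest ⊤}
  B4:   IN={a:-, c:-, d:+; rest ⊤}   OUT={d:+; rest ⊤}

Merge at B4: IN[B4] = OUT[B3] = {a: -, b: ⊤, c: -, d: +, e: ⊤, f: ⊤}
Applying B4's transfer function to that IN value gives OUT[B4] (row B4 above).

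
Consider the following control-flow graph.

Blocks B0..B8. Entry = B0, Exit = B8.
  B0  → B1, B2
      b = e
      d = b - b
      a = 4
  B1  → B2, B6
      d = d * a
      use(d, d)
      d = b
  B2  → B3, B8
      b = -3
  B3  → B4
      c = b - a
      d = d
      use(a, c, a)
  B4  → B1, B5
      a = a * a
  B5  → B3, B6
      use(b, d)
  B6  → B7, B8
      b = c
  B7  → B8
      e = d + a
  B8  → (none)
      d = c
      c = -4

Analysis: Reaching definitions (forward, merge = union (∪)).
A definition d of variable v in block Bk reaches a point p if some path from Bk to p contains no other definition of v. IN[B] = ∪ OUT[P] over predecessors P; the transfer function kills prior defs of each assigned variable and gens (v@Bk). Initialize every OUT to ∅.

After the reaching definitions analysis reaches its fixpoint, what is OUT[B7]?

Answer: {a@B0, a@B4, b@B6, c@B3, d@B1, d@B3, e@B7}

Working:
Per-block solution:
  B0: | IN={} | OUT={a@B0, b@B0, d@B0}
  B1: | IN={a@B0, a@B4, b@B0, b@B2, c@B3, d@B0, d@B3} | OUT={a@B0, a@B4, b@B0, b@B2, c@B3, d@B1}
  B2: | IN={a@B0, a@B4, b@B0, b@B2, c@B3, d@B0, d@B1} | OUT={a@B0, a@B4, b@B2, c@B3, d@B0, d@B1}
  B3: | IN={a@B0, a@B4, b@B2, c@B3, d@B0, d@B1, d@B3} | OUT={a@B0, a@B4, b@B2, c@B3, d@B3}
  B4: | IN={a@B0, a@B4, b@B2, c@B3, d@B3} | OUT={a@B4, b@B2, c@B3, d@B3}
  B5: | IN={a@B4, b@B2, c@B3, d@B3} | OUT={a@B4, b@B2, c@B3, d@B3}
  B6: | IN={a@B0, a@B4, b@B0, b@B2, c@B3, d@B1, d@B3} | OUT={a@B0, a@B4, b@B6, c@B3, d@B1, d@B3}
  B7: | IN={a@B0, a@B4, b@B6, c@B3, d@B1, d@B3} | OUT={a@B0, a@B4, b@B6, c@B3, d@B1, d@B3, e@B7}
  B8: | IN={a@B0, a@B4, b@B2, b@B6, c@B3, d@B0, d@B1, d@B3, e@B7} | OUT={a@B0, a@B4, b@B2, b@B6, c@B8, d@B8, e@B7}

Merge at B7: IN[B7] = OUT[B6] = {a@B0, a@B4, b@B6, c@B3, d@B1, d@B3}
Applying B7's transfer function to that IN value gives OUT[B7] (row B7 above).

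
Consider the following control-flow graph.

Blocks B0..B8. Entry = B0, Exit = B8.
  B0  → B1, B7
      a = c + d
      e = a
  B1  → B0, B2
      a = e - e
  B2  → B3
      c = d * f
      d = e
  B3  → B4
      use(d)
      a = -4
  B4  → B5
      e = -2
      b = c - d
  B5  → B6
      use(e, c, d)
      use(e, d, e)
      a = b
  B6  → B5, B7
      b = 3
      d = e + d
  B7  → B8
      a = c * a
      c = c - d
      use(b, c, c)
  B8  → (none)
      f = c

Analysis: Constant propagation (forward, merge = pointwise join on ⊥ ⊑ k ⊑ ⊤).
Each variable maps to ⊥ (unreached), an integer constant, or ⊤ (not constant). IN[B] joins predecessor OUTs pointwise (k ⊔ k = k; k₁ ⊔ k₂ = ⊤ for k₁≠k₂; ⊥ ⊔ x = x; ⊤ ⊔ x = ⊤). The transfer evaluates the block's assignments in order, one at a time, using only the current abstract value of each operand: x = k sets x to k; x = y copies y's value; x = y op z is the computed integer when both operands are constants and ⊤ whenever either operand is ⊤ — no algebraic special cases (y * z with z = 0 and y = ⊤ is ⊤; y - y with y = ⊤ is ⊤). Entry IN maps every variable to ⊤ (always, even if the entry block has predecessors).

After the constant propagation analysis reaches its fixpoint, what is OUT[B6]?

Answer: {a: ⊤, b: 3, c: ⊤, d: ⊤, e: -2, f: ⊤}

Working:
Fixpoint table:
  B0:  IN=(all ⊤)  OUT=(all ⊤)
  B1:  IN=(all ⊤)  OUT=(all ⊤)
  B2:  IN=(all ⊤)  OUT=(all ⊤)
  B3:  IN=(all ⊤)  OUT={a:-4; rest ⊤}
  B4:  IN={a:-4; rest ⊤}  OUT={a:-4, e:-2; rest ⊤}
  B5:  IN={e:-2; rest ⊤}  OUT={e:-2; rest ⊤}
  B6:  IN={e:-2; rest ⊤}  OUT={b:3, e:-2; rest ⊤}
  B7:  IN=(all ⊤)  OUT=(all ⊤)
  B8:  IN=(all ⊤)  OUT=(all ⊤)

Merge at B6: IN[B6] = OUT[B5] = {a: ⊤, b: ⊤, c: ⊤, d: ⊤, e: -2, f: ⊤}
Applying B6's transfer function to that IN value gives OUT[B6] (row B6 above).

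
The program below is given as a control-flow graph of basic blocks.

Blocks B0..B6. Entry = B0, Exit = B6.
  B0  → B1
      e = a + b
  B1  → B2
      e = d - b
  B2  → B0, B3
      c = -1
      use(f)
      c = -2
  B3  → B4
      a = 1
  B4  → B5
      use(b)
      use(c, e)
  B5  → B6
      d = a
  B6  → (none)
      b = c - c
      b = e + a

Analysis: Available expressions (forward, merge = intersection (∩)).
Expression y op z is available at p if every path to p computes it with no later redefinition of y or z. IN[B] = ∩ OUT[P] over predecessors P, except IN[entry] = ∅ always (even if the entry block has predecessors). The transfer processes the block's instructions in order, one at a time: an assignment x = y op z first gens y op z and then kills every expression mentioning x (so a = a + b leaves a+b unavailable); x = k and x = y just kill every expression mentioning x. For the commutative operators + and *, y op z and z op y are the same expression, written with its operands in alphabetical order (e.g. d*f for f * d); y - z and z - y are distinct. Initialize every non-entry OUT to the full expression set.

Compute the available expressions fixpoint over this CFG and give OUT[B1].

Answer: {a+b, d-b}

Derivation:
Fixpoint table:
  B0:   IN={}   OUT={a+b}
  B1:   IN={a+b}   OUT={a+b, d-b}
  B2:   IN={a+b, d-b}   OUT={a+b, d-b}
  B3:   IN={a+b, d-b}   OUT={d-b}
  B4:   IN={d-b}   OUT={d-b}
  B5:   IN={d-b}   OUT={}
  B6:   IN={}   OUT={a+e, c-c}

Merge at B1: IN[B1] = OUT[B0] = {a+b}
Applying B1's transfer function to that IN value gives OUT[B1] (row B1 above).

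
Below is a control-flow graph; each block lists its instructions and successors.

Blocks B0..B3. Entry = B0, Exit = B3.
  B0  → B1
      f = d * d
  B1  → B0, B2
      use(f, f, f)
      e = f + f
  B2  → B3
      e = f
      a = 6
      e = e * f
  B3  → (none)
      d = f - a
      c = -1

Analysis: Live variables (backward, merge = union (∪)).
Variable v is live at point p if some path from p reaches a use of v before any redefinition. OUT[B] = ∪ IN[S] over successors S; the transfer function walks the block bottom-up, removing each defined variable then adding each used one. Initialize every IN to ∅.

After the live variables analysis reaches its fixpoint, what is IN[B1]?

Per-block solution:
  B0:  IN={d}  OUT={d, f}
  B1:  IN={d, f}  OUT={d, f}
  B2:  IN={f}  OUT={a, f}
  B3:  IN={a, f}  OUT={}

Merge at B1: OUT[B1] = IN[B0] ⊔ IN[B2] = {d, f}
Applying B1's transfer function to that OUT value gives IN[B1] (row B1 above).

Answer: {d, f}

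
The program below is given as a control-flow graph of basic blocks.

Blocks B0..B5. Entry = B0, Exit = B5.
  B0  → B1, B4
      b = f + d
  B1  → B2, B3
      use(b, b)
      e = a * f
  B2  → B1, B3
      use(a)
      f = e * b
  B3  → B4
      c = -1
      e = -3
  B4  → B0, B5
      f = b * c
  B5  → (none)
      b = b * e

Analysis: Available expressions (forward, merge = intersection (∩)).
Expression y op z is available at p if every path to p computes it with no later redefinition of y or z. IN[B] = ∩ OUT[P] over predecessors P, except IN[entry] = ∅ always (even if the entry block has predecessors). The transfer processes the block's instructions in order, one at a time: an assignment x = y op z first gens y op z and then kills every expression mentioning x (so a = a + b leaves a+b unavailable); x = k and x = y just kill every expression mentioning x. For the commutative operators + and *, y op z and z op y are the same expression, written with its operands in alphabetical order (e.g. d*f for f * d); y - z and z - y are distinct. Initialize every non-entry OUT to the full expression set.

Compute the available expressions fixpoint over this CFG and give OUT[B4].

Converged values:
  B0:   IN={}   OUT={d+f}
  B1:   IN={}   OUT={a*f}
  B2:   IN={a*f}   OUT={b*e}
  B3:   IN={}   OUT={}
  B4:   IN={}   OUT={b*c}
  B5:   IN={b*c}   OUT={}

Merge at B4: IN[B4] = OUT[B0] ∩ OUT[B3] = {}
Applying B4's transfer function to that IN value gives OUT[B4] (row B4 above).

Answer: {b*c}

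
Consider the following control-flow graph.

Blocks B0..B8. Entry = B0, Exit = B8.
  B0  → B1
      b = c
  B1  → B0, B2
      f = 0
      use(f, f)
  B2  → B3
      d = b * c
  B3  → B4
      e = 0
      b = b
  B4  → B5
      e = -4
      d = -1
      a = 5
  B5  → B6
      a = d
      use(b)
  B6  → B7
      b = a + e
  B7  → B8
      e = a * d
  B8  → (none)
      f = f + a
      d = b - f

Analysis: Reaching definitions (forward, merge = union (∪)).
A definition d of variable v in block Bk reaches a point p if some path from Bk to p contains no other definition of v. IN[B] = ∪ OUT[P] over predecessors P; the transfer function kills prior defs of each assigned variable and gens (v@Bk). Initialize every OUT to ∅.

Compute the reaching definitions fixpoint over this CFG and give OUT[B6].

Per-block solution:
  B0:   IN={b@B0, f@B1}   OUT={b@B0, f@B1}
  B1:   IN={b@B0, f@B1}   OUT={b@B0, f@B1}
  B2:   IN={b@B0, f@B1}   OUT={b@B0, d@B2, f@B1}
  B3:   IN={b@B0, d@B2, f@B1}   OUT={b@B3, d@B2, e@B3, f@B1}
  B4:   IN={b@B3, d@B2, e@B3, f@B1}   OUT={a@B4, b@B3, d@B4, e@B4, f@B1}
  B5:   IN={a@B4, b@B3, d@B4, e@B4, f@B1}   OUT={a@B5, b@B3, d@B4, e@B4, f@B1}
  B6:   IN={a@B5, b@B3, d@B4, e@B4, f@B1}   OUT={a@B5, b@B6, d@B4, e@B4, f@B1}
  B7:   IN={a@B5, b@B6, d@B4, e@B4, f@B1}   OUT={a@B5, b@B6, d@B4, e@B7, f@B1}
  B8:   IN={a@B5, b@B6, d@B4, e@B7, f@B1}   OUT={a@B5, b@B6, d@B8, e@B7, f@B8}

Merge at B6: IN[B6] = OUT[B5] = {a@B5, b@B3, d@B4, e@B4, f@B1}
Applying B6's transfer function to that IN value gives OUT[B6] (row B6 above).

Answer: {a@B5, b@B6, d@B4, e@B4, f@B1}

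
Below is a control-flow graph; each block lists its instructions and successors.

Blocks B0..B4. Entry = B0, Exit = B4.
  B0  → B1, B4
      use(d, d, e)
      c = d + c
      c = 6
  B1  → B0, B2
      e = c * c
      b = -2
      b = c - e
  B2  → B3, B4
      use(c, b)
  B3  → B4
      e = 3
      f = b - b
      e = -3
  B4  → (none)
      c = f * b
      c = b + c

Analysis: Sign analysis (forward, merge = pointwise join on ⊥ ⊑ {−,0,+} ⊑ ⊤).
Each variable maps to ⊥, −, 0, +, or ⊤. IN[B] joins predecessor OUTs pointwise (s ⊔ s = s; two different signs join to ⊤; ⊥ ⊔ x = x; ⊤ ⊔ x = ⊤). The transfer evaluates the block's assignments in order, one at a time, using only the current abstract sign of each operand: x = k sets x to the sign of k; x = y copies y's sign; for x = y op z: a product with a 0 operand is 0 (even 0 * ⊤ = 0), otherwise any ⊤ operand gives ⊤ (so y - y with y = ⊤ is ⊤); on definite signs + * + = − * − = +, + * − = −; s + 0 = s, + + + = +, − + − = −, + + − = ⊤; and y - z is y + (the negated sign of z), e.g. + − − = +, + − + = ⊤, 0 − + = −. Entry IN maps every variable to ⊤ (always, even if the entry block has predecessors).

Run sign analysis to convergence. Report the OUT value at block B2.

Answer: {a: ⊤, b: ⊤, c: +, d: ⊤, e: +, f: ⊤}

Trace:
Converged values:
  B0:  IN=(all ⊤)  OUT={c:+; rest ⊤}
  B1:  IN={c:+; rest ⊤}  OUT={c:+, e:+; rest ⊤}
  B2:  IN={c:+, e:+; rest ⊤}  OUT={c:+, e:+; rest ⊤}
  B3:  IN={c:+, e:+; rest ⊤}  OUT={c:+, e:-; rest ⊤}
  B4:  IN={c:+; rest ⊤}  OUT=(all ⊤)

Merge at B2: IN[B2] = OUT[B1] = {a: ⊤, b: ⊤, c: +, d: ⊤, e: +, f: ⊤}
Applying B2's transfer function to that IN value gives OUT[B2] (row B2 above).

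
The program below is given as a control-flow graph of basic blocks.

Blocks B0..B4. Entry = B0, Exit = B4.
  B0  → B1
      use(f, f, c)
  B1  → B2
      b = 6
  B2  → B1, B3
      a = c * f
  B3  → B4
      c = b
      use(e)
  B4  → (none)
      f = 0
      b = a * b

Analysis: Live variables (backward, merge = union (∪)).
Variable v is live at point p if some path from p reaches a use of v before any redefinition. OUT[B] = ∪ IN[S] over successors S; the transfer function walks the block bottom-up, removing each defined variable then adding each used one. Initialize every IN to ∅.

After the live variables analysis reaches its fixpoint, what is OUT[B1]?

Per-block solution:
  B0:   IN={c, e, f}   OUT={c, e, f}
  B1:   IN={c, e, f}   OUT={b, c, e, f}
  B2:   IN={b, c, e, f}   OUT={a, b, c, e, f}
  B3:   IN={a, b, e}   OUT={a, b}
  B4:   IN={a, b}   OUT={}

Merge at B1: OUT[B1] = IN[B2] = {b, c, e, f}

Answer: {b, c, e, f}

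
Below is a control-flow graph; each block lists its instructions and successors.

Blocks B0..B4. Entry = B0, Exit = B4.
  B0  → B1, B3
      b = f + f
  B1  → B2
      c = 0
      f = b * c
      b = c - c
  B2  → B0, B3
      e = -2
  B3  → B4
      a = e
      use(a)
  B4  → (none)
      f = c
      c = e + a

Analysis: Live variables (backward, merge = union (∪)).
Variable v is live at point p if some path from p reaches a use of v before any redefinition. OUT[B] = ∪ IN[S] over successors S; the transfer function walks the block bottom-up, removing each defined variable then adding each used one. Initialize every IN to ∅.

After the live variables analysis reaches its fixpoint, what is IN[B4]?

Fixpoint table:
  B0:  IN={c, e, f}  OUT={b, c, e}
  B1:  IN={b}  OUT={c, f}
  B2:  IN={c, f}  OUT={c, e, f}
  B3:  IN={c, e}  OUT={a, c, e}
  B4:  IN={a, c, e}  OUT={}

B4 is the boundary node: OUT[B4] = {}
Applying B4's transfer function to that OUT value gives IN[B4] (row B4 above).

Answer: {a, c, e}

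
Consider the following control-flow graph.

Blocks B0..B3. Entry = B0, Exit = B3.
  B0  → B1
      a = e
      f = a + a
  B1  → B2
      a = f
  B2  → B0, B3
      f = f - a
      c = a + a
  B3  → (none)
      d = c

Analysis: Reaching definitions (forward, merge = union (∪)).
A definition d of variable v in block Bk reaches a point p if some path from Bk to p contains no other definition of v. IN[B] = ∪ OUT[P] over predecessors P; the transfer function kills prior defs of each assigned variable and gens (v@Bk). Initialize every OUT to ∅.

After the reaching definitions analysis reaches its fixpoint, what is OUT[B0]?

Answer: {a@B0, c@B2, f@B0}

Working:
Converged values:
  B0: | IN={a@B1, c@B2, f@B2} | OUT={a@B0, c@B2, f@B0}
  B1: | IN={a@B0, c@B2, f@B0} | OUT={a@B1, c@B2, f@B0}
  B2: | IN={a@B1, c@B2, f@B0} | OUT={a@B1, c@B2, f@B2}
  B3: | IN={a@B1, c@B2, f@B2} | OUT={a@B1, c@B2, d@B3, f@B2}

Merge at B0 (entry node, so the boundary value {} is joined with the incoming edge(s)): IN[B0] = {} ⊔ OUT[B2] = {a@B1, c@B2, f@B2}
Applying B0's transfer function to that IN value gives OUT[B0] (row B0 above).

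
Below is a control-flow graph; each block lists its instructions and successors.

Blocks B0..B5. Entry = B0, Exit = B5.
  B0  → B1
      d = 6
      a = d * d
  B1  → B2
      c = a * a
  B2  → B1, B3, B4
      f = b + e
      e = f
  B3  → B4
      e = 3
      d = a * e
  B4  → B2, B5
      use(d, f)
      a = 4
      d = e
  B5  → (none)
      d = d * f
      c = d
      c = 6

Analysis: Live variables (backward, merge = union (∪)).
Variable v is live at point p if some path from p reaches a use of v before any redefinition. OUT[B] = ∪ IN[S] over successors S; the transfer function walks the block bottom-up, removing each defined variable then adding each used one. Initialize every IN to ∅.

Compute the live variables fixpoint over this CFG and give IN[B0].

Fixpoint table:
  B0:   IN={b, e}   OUT={a, b, d, e}
  B1:   IN={a, b, d, e}   OUT={a, b, d, e}
  B2:   IN={a, b, d, e}   OUT={a, b, d, e, f}
  B3:   IN={a, b, f}   OUT={b, d, e, f}
  B4:   IN={b, d, e, f}   OUT={a, b, d, e, f}
  B5:   IN={d, f}   OUT={}

Merge at B0: OUT[B0] = IN[B1] = {a, b, d, e}
Applying B0's transfer function to that OUT value gives IN[B0] (row B0 above).

Answer: {b, e}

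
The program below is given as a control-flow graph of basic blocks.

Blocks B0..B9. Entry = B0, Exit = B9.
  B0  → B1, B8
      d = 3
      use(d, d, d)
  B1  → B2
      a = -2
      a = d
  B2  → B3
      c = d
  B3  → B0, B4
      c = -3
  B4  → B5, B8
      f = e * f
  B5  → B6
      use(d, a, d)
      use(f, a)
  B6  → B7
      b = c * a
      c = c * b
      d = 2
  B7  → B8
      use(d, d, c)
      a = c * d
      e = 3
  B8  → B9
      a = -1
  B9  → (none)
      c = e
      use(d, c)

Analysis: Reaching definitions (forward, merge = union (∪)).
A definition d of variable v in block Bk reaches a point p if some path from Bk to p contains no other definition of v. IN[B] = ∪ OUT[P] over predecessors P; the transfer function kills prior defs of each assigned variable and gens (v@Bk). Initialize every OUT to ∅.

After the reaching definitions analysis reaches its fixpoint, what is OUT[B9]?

Answer: {a@B8, b@B6, c@B9, d@B0, d@B6, e@B7, f@B4}

Derivation:
Converged values:
  B0:  IN={a@B1, c@B3, d@B0}  OUT={a@B1, c@B3, d@B0}
  B1:  IN={a@B1, c@B3, d@B0}  OUT={a@B1, c@B3, d@B0}
  B2:  IN={a@B1, c@B3, d@B0}  OUT={a@B1, c@B2, d@B0}
  B3:  IN={a@B1, c@B2, d@B0}  OUT={a@B1, c@B3, d@B0}
  B4:  IN={a@B1, c@B3, d@B0}  OUT={a@B1, c@B3, d@B0, f@B4}
  B5:  IN={a@B1, c@B3, d@B0, f@B4}  OUT={a@B1, c@B3, d@B0, f@B4}
  B6:  IN={a@B1, c@B3, d@B0, f@B4}  OUT={a@B1, b@B6, c@B6, d@B6, f@B4}
  B7:  IN={a@B1, b@B6, c@B6, d@B6, f@B4}  OUT={a@B7, b@B6, c@B6, d@B6, e@B7, f@B4}
  B8:  IN={a@B1, a@B7, b@B6, c@B3, c@B6, d@B0, d@B6, e@B7, f@B4}  OUT={a@B8, b@B6, c@B3, c@B6, d@B0, d@B6, e@B7, f@B4}
  B9:  IN={a@B8, b@B6, c@B3, c@B6, d@B0, d@B6, e@B7, f@B4}  OUT={a@B8, b@B6, c@B9, d@B0, d@B6, e@B7, f@B4}

Merge at B9: IN[B9] = OUT[B8] = {a@B8, b@B6, c@B3, c@B6, d@B0, d@B6, e@B7, f@B4}
Applying B9's transfer function to that IN value gives OUT[B9] (row B9 above).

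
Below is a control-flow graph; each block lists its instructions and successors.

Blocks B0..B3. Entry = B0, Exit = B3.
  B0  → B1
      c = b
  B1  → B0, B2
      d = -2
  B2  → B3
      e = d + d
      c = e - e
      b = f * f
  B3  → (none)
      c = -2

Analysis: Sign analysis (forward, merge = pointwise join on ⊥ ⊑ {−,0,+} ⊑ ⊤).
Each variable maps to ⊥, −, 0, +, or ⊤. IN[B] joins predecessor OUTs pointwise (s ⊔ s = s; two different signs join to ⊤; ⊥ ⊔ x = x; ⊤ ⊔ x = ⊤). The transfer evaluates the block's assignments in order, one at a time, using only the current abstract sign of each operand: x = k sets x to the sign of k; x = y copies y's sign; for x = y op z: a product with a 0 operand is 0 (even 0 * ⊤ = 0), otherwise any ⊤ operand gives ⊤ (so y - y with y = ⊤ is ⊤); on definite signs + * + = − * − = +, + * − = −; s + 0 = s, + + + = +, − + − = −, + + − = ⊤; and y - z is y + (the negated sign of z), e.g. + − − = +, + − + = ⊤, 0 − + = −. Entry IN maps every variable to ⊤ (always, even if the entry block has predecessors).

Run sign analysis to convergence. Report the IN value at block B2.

Fixpoint table:
  B0:  IN=(all ⊤)  OUT=(all ⊤)
  B1:  IN=(all ⊤)  OUT={d:-; rest ⊤}
  B2:  IN={d:-; rest ⊤}  OUT={d:-, e:-; rest ⊤}
  B3:  IN={d:-, e:-; rest ⊤}  OUT={c:-, d:-, e:-; rest ⊤}

Merge at B2: IN[B2] = OUT[B1] = {a: ⊤, b: ⊤, c: ⊤, d: -, e: ⊤, f: ⊤}

Answer: {a: ⊤, b: ⊤, c: ⊤, d: -, e: ⊤, f: ⊤}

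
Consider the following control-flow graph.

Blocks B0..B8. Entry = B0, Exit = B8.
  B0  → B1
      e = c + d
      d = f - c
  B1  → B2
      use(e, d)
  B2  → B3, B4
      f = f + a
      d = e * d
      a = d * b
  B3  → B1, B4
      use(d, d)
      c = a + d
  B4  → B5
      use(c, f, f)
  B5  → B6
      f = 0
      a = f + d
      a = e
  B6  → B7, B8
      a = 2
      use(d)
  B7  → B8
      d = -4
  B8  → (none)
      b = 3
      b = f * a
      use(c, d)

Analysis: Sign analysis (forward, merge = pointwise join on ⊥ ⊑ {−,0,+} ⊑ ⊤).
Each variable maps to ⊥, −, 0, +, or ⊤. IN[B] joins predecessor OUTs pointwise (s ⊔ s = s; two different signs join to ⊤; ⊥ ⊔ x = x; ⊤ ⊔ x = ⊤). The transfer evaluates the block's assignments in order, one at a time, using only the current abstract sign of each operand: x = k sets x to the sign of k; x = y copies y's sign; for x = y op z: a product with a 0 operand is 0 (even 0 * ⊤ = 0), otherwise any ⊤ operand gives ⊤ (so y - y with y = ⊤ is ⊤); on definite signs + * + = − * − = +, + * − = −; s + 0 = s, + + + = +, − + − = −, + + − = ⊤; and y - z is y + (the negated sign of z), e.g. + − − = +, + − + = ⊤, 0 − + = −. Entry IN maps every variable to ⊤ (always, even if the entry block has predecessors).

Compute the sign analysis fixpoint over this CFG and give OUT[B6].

Answer: {a: +, b: ⊤, c: ⊤, d: ⊤, e: ⊤, f: 0}

Derivation:
Converged values:
  B0: | IN=(all ⊤) | OUT=(all ⊤)
  B1: | IN=(all ⊤) | OUT=(all ⊤)
  B2: | IN=(all ⊤) | OUT=(all ⊤)
  B3: | IN=(all ⊤) | OUT=(all ⊤)
  B4: | IN=(all ⊤) | OUT=(all ⊤)
  B5: | IN=(all ⊤) | OUT={f:0; rest ⊤}
  B6: | IN={f:0; rest ⊤} | OUT={a:+, f:0; rest ⊤}
  B7: | IN={a:+, f:0; rest ⊤} | OUT={a:+, d:-, f:0; rest ⊤}
  B8: | IN={a:+, f:0; rest ⊤} | OUT={a:+, b:0, f:0; rest ⊤}

Merge at B6: IN[B6] = OUT[B5] = {a: ⊤, b: ⊤, c: ⊤, d: ⊤, e: ⊤, f: 0}
Applying B6's transfer function to that IN value gives OUT[B6] (row B6 above).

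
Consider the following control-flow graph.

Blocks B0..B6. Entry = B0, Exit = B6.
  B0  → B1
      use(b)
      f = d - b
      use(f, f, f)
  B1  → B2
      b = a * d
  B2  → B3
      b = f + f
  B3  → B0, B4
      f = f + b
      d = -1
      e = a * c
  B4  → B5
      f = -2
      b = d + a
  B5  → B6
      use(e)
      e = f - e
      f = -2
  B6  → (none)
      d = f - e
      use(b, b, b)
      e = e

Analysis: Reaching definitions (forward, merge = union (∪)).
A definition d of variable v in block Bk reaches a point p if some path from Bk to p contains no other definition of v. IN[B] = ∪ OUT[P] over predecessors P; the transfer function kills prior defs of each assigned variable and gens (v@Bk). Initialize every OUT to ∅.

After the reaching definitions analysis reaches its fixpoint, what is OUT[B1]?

Answer: {b@B1, d@B3, e@B3, f@B0}

Derivation:
Per-block solution:
  B0:  IN={b@B2, d@B3, e@B3, f@B3}  OUT={b@B2, d@B3, e@B3, f@B0}
  B1:  IN={b@B2, d@B3, e@B3, f@B0}  OUT={b@B1, d@B3, e@B3, f@B0}
  B2:  IN={b@B1, d@B3, e@B3, f@B0}  OUT={b@B2, d@B3, e@B3, f@B0}
  B3:  IN={b@B2, d@B3, e@B3, f@B0}  OUT={b@B2, d@B3, e@B3, f@B3}
  B4:  IN={b@B2, d@B3, e@B3, f@B3}  OUT={b@B4, d@B3, e@B3, f@B4}
  B5:  IN={b@B4, d@B3, e@B3, f@B4}  OUT={b@B4, d@B3, e@B5, f@B5}
  B6:  IN={b@B4, d@B3, e@B5, f@B5}  OUT={b@B4, d@B6, e@B6, f@B5}

Merge at B1: IN[B1] = OUT[B0] = {b@B2, d@B3, e@B3, f@B0}
Applying B1's transfer function to that IN value gives OUT[B1] (row B1 above).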